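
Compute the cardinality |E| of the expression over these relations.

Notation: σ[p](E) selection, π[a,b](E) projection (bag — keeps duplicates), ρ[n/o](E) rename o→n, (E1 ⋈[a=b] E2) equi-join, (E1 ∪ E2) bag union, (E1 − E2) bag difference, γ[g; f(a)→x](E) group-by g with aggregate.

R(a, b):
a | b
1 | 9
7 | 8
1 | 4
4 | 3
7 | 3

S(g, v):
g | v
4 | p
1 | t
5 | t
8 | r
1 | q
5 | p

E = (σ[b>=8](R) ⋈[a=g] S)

Per-node cardinality:
  R → 5
  σ[b>=8](R) → 2
  S → 6
  (σ[b>=8](R) ⋈[a=g] S) → 2

|E| = 2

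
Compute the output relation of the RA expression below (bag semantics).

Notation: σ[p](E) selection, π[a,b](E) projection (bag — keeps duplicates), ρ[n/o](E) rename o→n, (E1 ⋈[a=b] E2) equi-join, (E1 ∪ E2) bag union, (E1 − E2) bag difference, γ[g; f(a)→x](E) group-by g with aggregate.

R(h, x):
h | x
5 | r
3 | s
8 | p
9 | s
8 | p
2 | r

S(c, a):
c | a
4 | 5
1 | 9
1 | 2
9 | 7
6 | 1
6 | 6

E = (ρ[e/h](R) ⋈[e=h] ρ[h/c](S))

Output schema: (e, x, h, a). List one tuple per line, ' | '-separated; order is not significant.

Row counts bottom-up:
  R → 6
  ρ[e/h](R) → 6
  S → 6
  ρ[h/c](S) → 6
  (ρ[e/h](R) ⋈[e=h] ρ[h/c](S)) → 1

== RESULT ==
e | x | h | a
9 | s | 9 | 7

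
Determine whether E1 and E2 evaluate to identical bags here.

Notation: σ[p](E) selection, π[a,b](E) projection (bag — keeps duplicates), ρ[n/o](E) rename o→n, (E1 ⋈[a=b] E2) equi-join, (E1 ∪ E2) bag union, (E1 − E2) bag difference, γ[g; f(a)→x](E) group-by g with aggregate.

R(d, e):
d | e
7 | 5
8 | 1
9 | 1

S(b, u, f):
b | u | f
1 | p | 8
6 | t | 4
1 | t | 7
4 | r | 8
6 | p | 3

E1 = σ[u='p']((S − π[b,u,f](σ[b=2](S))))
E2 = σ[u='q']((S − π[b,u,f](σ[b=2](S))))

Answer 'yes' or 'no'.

E1 row counts bottom-up:
  S → 5
  S → 5
  σ[b=2](S) → 0
  π[b,u,f](σ[b=2](S)) → 0
  (S − π[b,u,f](σ[b=2](S))) → 5
  σ[u='p']((S − π[b,u,f](σ[b=2](S)))) → 2
E2 row counts bottom-up:
  S → 5
  S → 5
  σ[b=2](S) → 0
  π[b,u,f](σ[b=2](S)) → 0
  (S − π[b,u,f](σ[b=2](S))) → 5
  σ[u='q']((S − π[b,u,f](σ[b=2](S)))) → 0

E1 result:
b | u | f
1 | p | 8
6 | p | 3
E2 result:
b | u | f
(0 rows)
Witness: (6, 'p', 3) appears 1× in E1 but 0× in E2.

no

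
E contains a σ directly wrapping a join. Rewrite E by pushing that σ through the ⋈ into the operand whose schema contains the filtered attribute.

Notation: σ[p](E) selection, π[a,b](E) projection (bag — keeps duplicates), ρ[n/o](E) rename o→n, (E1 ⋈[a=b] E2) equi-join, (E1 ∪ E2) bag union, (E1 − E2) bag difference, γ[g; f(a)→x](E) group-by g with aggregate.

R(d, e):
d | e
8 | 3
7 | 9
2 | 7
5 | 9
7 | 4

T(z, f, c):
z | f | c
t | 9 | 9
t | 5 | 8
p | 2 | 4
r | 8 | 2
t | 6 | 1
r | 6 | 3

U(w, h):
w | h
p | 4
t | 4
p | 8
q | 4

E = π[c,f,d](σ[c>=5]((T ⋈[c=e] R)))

σ filters on c, owned by the left side.
E' = π[c,f,d]((σ[c>=5](T) ⋈[c=e] R))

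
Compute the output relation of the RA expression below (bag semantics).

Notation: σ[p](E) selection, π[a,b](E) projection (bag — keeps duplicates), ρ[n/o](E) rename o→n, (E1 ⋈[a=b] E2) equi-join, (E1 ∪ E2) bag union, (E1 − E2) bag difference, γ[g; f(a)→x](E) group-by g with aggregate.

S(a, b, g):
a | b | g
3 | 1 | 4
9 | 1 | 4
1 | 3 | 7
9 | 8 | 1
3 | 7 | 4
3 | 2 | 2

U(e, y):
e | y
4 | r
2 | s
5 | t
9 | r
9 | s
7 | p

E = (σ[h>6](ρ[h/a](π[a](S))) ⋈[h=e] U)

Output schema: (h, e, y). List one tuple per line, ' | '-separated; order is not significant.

Row counts bottom-up:
  S → 6
  π[a](S) → 6
  ρ[h/a](π[a](S)) → 6
  σ[h>6](ρ[h/a](π[a](S))) → 2
  U → 6
  (σ[h>6](ρ[h/a](π[a](S))) ⋈[h=e] U) → 4

== RESULT ==
h | e | y
9 | 9 | r
9 | 9 | r
9 | 9 | s
9 | 9 | s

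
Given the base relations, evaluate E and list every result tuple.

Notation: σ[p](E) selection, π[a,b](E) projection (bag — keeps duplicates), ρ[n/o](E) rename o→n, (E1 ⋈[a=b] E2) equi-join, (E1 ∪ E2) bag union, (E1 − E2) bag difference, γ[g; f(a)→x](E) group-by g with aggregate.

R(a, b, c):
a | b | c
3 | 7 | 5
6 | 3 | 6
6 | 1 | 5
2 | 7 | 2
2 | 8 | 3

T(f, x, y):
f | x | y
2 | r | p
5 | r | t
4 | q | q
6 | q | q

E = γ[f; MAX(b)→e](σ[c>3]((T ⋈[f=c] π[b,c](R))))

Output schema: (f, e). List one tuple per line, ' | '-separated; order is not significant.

Stepwise |·|:
  T → 4
  R → 5
  π[b,c](R) → 5
  (T ⋈[f=c] π[b,c](R)) → 4
  σ[c>3]((T ⋈[f=c] π[b,c](R))) → 3
  γ[f; MAX(b)→e](σ[c>3]((T ⋈[f=c] π[b,c](R)))) → 2

== RESULT ==
f | e
5 | 7
6 | 3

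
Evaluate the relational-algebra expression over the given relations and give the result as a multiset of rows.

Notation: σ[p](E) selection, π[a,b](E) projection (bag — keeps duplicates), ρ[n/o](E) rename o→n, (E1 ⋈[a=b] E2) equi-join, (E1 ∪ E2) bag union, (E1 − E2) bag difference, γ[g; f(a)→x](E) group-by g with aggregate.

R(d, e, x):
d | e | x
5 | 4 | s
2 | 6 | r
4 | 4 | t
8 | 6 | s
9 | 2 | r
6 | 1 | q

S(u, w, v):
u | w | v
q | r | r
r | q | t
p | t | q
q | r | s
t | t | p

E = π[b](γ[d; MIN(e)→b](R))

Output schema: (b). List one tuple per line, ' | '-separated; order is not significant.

Row counts bottom-up:
  R → 6
  γ[d; MIN(e)→b](R) → 6
  π[b](γ[d; MIN(e)→b](R)) → 6

== RESULT ==
b
1
2
4
4
6
6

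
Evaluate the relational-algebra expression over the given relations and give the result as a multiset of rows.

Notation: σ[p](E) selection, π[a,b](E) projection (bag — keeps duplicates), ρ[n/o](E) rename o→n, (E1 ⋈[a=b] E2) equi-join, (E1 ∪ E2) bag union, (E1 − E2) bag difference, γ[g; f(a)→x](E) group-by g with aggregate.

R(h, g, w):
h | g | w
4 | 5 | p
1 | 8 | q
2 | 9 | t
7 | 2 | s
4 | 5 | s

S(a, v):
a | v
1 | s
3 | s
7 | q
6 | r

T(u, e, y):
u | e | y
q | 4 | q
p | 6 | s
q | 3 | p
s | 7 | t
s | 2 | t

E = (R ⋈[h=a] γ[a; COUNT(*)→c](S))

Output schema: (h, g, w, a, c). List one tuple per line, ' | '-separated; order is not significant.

Stepwise |·|:
  R → 5
  S → 4
  γ[a; COUNT(*)→c](S) → 4
  (R ⋈[h=a] γ[a; COUNT(*)→c](S)) → 2

== RESULT ==
h | g | w | a | c
1 | 8 | q | 1 | 1
7 | 2 | s | 7 | 1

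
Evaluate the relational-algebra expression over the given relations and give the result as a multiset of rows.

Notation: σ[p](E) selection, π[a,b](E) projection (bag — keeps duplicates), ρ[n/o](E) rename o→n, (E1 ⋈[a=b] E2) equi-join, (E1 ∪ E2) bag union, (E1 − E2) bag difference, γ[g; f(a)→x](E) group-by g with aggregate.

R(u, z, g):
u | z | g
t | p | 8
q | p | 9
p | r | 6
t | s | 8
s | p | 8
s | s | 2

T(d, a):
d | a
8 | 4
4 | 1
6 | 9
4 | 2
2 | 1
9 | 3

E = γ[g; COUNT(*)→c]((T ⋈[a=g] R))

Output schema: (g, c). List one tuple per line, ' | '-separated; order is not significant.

Per-node cardinality:
  T → 6
  R → 6
  (T ⋈[a=g] R) → 2
  γ[g; COUNT(*)→c]((T ⋈[a=g] R)) → 2

== RESULT ==
g | c
2 | 1
9 | 1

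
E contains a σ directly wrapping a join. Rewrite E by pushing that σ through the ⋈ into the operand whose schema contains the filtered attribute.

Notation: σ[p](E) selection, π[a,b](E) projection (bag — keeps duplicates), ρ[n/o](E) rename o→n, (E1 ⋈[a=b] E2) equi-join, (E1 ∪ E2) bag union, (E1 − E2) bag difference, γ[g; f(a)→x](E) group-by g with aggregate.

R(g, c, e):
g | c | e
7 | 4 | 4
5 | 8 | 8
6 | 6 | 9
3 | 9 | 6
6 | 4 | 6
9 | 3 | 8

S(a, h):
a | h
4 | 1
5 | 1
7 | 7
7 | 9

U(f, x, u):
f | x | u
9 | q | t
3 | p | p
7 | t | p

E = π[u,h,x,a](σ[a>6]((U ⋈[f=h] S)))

σ filters on a, owned by the right side.
E' = π[u,h,x,a]((U ⋈[f=h] σ[a>6](S)))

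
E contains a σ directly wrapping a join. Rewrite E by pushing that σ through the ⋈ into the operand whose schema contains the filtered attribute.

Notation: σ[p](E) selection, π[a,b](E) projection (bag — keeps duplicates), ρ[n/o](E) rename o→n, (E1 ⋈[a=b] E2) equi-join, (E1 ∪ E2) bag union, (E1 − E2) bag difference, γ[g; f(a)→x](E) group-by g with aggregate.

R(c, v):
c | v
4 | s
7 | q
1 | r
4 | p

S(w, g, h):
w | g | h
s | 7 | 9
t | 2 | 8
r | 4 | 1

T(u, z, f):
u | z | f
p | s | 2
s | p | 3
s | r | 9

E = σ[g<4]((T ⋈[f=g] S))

σ filters on g, owned by the right side.
E' = (T ⋈[f=g] σ[g<4](S))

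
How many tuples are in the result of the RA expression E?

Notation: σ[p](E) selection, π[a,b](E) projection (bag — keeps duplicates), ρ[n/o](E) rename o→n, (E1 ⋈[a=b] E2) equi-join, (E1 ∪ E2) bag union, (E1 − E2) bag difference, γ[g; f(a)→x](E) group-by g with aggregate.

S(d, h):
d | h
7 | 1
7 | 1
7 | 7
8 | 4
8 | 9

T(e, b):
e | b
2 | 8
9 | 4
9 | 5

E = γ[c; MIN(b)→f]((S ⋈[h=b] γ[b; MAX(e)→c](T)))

Row counts bottom-up:
  S → 5
  T → 3
  γ[b; MAX(e)→c](T) → 3
  (S ⋈[h=b] γ[b; MAX(e)→c](T)) → 1
  γ[c; MIN(b)→f]((S ⋈[h=b] γ[b; MAX(e)→c](T))) → 1

|E| = 1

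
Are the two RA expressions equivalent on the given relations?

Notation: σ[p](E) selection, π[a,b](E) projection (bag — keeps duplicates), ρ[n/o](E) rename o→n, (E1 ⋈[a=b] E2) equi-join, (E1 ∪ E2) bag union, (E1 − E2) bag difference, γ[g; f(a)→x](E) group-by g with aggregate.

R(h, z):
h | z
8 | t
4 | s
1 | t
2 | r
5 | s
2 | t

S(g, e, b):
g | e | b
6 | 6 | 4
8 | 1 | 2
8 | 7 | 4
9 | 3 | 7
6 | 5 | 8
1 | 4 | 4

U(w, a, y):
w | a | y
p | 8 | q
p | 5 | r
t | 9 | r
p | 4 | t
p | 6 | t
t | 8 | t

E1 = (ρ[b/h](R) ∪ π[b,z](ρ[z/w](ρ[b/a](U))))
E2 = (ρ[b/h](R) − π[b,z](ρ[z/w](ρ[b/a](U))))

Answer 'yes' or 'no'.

E1 per-node cardinality:
  R → 6
  ρ[b/h](R) → 6
  U → 6
  ρ[b/a](U) → 6
  ρ[z/w](ρ[b/a](U)) → 6
  π[b,z](ρ[z/w](ρ[b/a](U))) → 6
  (ρ[b/h](R) ∪ π[b,z](ρ[z/w](ρ[b/a](U)))) → 12
E2 per-node cardinality:
  R → 6
  ρ[b/h](R) → 6
  U → 6
  ρ[b/a](U) → 6
  ρ[z/w](ρ[b/a](U)) → 6
  π[b,z](ρ[z/w](ρ[b/a](U))) → 6
  (ρ[b/h](R) − π[b,z](ρ[z/w](ρ[b/a](U)))) → 5

E1 result:
b | z
1 | t
2 | r
2 | t
4 | p
4 | s
5 | p
5 | s
6 | p
8 | p
8 | t
8 | t
9 | t
E2 result:
b | z
1 | t
2 | r
2 | t
4 | s
5 | s
Witness: (4, 'p') appears 1× in E1 but 0× in E2.

no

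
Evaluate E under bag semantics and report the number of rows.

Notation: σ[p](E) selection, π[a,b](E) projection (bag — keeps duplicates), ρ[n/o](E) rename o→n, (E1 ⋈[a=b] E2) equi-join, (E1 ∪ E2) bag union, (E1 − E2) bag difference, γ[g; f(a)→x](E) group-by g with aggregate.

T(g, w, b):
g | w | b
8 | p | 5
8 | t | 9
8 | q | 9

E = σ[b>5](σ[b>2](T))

Row counts bottom-up:
  T → 3
  σ[b>2](T) → 3
  σ[b>5](σ[b>2](T)) → 2

|E| = 2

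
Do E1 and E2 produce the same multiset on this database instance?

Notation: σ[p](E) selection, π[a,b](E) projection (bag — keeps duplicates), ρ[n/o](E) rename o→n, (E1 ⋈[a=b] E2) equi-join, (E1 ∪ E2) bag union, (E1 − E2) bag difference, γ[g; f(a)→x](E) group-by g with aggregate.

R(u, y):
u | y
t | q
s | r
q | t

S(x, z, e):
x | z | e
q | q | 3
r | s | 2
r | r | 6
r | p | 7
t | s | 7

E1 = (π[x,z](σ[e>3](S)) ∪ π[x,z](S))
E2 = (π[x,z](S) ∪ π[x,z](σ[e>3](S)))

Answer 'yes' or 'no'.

E1 row counts bottom-up:
  S → 5
  σ[e>3](S) → 3
  π[x,z](σ[e>3](S)) → 3
  S → 5
  π[x,z](S) → 5
  (π[x,z](σ[e>3](S)) ∪ π[x,z](S)) → 8
E2 row counts bottom-up:
  S → 5
  π[x,z](S) → 5
  S → 5
  σ[e>3](S) → 3
  π[x,z](σ[e>3](S)) → 3
  (π[x,z](S) ∪ π[x,z](σ[e>3](S))) → 8

E1 and E2 produce the same multiset:
x | z
q | q
r | p
r | p
r | r
r | r
r | s
t | s
t | s

yes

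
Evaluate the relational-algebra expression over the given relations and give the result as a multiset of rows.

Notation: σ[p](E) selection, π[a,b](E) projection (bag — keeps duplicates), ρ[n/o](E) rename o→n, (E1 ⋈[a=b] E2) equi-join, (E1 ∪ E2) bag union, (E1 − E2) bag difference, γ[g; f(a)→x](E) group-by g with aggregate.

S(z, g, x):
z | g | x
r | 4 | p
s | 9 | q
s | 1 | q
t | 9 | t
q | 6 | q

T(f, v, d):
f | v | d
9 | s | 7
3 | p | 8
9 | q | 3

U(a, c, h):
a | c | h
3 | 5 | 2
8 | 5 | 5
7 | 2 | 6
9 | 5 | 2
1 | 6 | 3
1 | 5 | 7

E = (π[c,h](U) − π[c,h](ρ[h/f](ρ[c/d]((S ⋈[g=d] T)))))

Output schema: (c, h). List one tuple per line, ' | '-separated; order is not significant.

Subexpression sizes:
  U → 6
  π[c,h](U) → 6
  S → 5
  T → 3
  (S ⋈[g=d] T) → 0
  ρ[c/d]((S ⋈[g=d] T)) → 0
  ρ[h/f](ρ[c/d]((S ⋈[g=d] T))) → 0
  π[c,h](ρ[h/f](ρ[c/d]((S ⋈[g=d] T)))) → 0
  (π[c,h](U) − π[c,h](ρ[h/f](ρ[c/d]((S ⋈[g=d] T))))) → 6

== RESULT ==
c | h
2 | 6
5 | 2
5 | 2
5 | 5
5 | 7
6 | 3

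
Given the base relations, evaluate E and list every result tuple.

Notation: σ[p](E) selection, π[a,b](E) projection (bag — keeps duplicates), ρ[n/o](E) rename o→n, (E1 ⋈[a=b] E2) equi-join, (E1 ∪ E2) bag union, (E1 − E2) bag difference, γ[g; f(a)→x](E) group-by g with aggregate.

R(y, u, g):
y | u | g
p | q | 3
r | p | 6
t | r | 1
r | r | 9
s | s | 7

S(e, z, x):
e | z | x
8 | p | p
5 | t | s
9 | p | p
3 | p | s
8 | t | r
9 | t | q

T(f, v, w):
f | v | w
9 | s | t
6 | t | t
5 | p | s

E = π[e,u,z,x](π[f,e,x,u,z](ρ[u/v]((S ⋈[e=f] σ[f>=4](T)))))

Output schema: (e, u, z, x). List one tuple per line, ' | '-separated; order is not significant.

Subexpression sizes:
  S → 6
  T → 3
  σ[f>=4](T) → 3
  (S ⋈[e=f] σ[f>=4](T)) → 3
  ρ[u/v]((S ⋈[e=f] σ[f>=4](T))) → 3
  π[f,e,x,u,z](ρ[u/v]((S ⋈[e=f] σ[f>=4](T)))) → 3
  π[e,u,z,x](π[f,e,x,u,z](ρ[u/v]((S ⋈[e=f] σ[f>=4](T))))) → 3

== RESULT ==
e | u | z | x
5 | p | t | s
9 | s | p | p
9 | s | t | q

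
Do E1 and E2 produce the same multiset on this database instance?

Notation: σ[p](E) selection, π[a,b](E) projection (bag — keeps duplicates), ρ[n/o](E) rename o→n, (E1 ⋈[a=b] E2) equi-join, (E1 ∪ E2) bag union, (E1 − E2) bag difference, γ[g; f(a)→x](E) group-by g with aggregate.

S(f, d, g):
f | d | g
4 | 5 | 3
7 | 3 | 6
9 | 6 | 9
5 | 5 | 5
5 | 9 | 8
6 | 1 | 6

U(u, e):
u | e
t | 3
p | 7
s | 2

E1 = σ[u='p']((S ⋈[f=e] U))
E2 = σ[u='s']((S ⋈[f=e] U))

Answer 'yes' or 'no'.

E1 row counts bottom-up:
  S → 6
  U → 3
  (S ⋈[f=e] U) → 1
  σ[u='p']((S ⋈[f=e] U)) → 1
E2 row counts bottom-up:
  S → 6
  U → 3
  (S ⋈[f=e] U) → 1
  σ[u='s']((S ⋈[f=e] U)) → 0

E1 result:
f | d | g | u | e
7 | 3 | 6 | p | 7
E2 result:
f | d | g | u | e
(0 rows)
Witness: (7, 3, 6, 'p', 7) appears 1× in E1 but 0× in E2.

no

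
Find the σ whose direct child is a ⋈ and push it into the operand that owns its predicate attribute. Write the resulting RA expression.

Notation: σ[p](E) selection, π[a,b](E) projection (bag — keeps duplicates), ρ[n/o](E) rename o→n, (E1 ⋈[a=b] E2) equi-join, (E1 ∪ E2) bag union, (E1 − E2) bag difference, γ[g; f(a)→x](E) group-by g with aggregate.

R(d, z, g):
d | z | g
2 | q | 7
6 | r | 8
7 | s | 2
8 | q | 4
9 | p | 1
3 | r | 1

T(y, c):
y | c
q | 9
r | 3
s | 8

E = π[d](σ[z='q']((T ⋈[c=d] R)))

σ filters on z, owned by the right side.
E' = π[d]((T ⋈[c=d] σ[z='q'](R)))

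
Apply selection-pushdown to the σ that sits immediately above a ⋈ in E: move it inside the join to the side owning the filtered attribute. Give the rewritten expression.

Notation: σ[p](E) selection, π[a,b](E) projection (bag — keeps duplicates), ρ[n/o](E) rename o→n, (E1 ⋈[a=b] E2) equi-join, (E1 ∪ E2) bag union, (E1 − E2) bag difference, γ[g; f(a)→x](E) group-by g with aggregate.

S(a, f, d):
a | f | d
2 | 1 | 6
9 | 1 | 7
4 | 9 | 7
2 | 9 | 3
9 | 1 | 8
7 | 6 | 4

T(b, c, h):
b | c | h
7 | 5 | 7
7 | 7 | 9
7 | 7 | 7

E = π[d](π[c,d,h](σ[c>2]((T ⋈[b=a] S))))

σ filters on c, owned by the left side.
E' = π[d](π[c,d,h]((σ[c>2](T) ⋈[b=a] S)))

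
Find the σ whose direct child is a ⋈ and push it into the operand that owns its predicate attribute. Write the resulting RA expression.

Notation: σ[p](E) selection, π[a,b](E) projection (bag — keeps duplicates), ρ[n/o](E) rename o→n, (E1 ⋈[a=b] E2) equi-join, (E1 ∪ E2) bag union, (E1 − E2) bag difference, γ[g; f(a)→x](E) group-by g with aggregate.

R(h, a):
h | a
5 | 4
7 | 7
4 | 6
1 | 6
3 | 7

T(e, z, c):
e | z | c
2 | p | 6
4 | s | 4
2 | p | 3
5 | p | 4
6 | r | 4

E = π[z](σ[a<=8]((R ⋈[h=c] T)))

σ filters on a, owned by the left side.
E' = π[z]((σ[a<=8](R) ⋈[h=c] T))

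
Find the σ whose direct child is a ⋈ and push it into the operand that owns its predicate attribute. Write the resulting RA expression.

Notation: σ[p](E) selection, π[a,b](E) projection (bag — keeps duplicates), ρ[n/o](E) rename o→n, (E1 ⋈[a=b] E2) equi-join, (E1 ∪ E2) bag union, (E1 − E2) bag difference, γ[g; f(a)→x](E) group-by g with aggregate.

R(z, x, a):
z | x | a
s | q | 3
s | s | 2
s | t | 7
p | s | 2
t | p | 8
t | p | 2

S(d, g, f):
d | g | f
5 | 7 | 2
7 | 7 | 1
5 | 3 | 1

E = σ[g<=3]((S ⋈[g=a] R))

σ filters on g, owned by the left side.
E' = (σ[g<=3](S) ⋈[g=a] R)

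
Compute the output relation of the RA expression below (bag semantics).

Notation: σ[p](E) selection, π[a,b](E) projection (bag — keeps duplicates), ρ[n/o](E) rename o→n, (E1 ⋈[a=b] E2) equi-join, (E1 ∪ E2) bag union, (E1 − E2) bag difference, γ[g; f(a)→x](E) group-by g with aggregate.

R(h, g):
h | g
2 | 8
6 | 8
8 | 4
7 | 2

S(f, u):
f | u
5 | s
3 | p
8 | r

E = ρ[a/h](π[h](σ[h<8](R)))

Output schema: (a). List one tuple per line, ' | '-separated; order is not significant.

Subexpression sizes:
  R → 4
  σ[h<8](R) → 3
  π[h](σ[h<8](R)) → 3
  ρ[a/h](π[h](σ[h<8](R))) → 3

== RESULT ==
a
2
6
7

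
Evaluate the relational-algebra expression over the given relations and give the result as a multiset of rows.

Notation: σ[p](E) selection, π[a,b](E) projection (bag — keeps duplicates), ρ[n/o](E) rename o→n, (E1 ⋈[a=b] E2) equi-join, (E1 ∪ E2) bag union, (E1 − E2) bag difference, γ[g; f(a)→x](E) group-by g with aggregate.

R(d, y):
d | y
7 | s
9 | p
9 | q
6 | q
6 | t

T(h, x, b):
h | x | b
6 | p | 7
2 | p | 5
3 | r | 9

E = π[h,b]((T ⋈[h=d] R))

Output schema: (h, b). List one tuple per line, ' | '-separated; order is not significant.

Row counts bottom-up:
  T → 3
  R → 5
  (T ⋈[h=d] R) → 2
  π[h,b]((T ⋈[h=d] R)) → 2

== RESULT ==
h | b
6 | 7
6 | 7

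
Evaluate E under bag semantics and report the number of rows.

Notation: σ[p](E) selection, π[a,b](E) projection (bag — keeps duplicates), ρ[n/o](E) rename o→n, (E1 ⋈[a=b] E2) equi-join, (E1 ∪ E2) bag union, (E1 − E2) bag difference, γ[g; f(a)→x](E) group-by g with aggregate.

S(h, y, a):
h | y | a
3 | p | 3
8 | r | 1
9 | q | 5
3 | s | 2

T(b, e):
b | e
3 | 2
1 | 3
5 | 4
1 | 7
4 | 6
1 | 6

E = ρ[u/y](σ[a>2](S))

Per-node cardinality:
  S → 4
  σ[a>2](S) → 2
  ρ[u/y](σ[a>2](S)) → 2

|E| = 2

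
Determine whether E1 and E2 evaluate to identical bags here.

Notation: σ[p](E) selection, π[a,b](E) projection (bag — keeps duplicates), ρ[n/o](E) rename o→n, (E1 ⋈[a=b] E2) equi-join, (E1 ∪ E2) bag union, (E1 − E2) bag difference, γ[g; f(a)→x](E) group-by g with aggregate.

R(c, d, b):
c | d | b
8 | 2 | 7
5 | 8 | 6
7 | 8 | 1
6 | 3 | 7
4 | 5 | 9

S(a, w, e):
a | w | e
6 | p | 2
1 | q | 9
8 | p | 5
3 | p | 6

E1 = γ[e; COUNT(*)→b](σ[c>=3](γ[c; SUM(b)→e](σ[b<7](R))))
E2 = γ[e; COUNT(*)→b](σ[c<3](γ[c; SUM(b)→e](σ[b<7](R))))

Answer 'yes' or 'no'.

E1 subexpression sizes:
  R → 5
  σ[b<7](R) → 2
  γ[c; SUM(b)→e](σ[b<7](R)) → 2
  σ[c>=3](γ[c; SUM(b)→e](σ[b<7](R))) → 2
  γ[e; COUNT(*)→b](σ[c>=3](γ[c; SUM(b)→e](σ[b<7](R)))) → 2
E2 subexpression sizes:
  R → 5
  σ[b<7](R) → 2
  γ[c; SUM(b)→e](σ[b<7](R)) → 2
  σ[c<3](γ[c; SUM(b)→e](σ[b<7](R))) → 0
  γ[e; COUNT(*)→b](σ[c<3](γ[c; SUM(b)→e](σ[b<7](R)))) → 0

E1 result:
e | b
1 | 1
6 | 1
E2 result:
e | b
(0 rows)
Witness: (6, 1) appears 1× in E1 but 0× in E2.

no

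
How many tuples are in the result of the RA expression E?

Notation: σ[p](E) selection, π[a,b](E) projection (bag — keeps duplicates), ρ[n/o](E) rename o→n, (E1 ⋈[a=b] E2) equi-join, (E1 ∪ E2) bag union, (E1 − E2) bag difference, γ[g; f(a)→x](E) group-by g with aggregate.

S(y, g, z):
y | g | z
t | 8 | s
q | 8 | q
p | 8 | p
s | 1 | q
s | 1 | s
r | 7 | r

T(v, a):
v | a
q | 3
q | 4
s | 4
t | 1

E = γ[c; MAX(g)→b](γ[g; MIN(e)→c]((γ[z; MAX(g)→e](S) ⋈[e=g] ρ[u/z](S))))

Subexpression sizes:
  S → 6
  γ[z; MAX(g)→e](S) → 4
  S → 6
  ρ[u/z](S) → 6
  (γ[z; MAX(g)→e](S) ⋈[e=g] ρ[u/z](S)) → 10
  γ[g; MIN(e)→c]((γ[z; MAX(g)→e](S) ⋈[e=g] ρ[u/z](S))) → 2
  γ[c; MAX(g)→b](γ[g; MIN(e)→c]((γ[z; MAX(g)→e](S) ⋈[e=g] ρ[u/z](S)))) → 2

|E| = 2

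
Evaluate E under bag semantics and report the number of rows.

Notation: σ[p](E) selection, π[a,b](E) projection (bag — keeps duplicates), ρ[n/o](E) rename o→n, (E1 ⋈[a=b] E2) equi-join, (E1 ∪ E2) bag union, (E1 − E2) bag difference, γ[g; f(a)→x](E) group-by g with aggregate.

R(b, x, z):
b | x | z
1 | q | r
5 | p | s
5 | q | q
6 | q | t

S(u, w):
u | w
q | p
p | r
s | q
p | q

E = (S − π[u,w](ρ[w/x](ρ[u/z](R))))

Row counts bottom-up:
  S → 4
  R → 4
  ρ[u/z](R) → 4
  ρ[w/x](ρ[u/z](R)) → 4
  π[u,w](ρ[w/x](ρ[u/z](R))) → 4
  (S − π[u,w](ρ[w/x](ρ[u/z](R)))) → 4

|E| = 4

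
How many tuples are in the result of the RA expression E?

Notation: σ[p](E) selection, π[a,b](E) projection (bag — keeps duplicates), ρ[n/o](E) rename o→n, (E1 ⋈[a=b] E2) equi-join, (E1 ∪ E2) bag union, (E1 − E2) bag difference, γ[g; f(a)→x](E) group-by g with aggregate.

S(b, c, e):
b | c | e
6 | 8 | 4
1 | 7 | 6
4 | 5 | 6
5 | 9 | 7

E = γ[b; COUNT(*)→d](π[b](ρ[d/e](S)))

Subexpression sizes:
  S → 4
  ρ[d/e](S) → 4
  π[b](ρ[d/e](S)) → 4
  γ[b; COUNT(*)→d](π[b](ρ[d/e](S))) → 4

|E| = 4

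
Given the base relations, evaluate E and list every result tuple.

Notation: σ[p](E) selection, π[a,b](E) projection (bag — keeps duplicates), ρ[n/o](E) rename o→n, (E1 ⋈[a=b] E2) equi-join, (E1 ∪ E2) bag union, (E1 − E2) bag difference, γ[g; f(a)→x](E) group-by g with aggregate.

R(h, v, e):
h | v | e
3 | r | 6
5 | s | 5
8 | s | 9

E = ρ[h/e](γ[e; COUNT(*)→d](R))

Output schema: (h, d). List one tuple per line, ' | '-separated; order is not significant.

Per-node cardinality:
  R → 3
  γ[e; COUNT(*)→d](R) → 3
  ρ[h/e](γ[e; COUNT(*)→d](R)) → 3

== RESULT ==
h | d
5 | 1
6 | 1
9 | 1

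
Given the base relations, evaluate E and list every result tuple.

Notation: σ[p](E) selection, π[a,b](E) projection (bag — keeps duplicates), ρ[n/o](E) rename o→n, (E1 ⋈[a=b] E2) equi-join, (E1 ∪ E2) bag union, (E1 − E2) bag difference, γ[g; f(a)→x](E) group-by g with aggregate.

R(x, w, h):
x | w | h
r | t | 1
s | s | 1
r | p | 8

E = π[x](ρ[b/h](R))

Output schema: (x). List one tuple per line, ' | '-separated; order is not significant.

Row counts bottom-up:
  R → 3
  ρ[b/h](R) → 3
  π[x](ρ[b/h](R)) → 3

== RESULT ==
x
r
r
s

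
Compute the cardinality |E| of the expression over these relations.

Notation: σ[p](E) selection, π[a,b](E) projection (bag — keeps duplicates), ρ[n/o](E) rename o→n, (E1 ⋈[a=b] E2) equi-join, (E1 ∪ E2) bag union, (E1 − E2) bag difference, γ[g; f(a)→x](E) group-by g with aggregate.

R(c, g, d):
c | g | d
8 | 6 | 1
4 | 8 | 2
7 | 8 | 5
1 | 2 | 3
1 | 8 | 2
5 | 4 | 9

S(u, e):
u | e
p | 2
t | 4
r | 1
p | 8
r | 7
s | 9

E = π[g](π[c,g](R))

Subexpression sizes:
  R → 6
  π[c,g](R) → 6
  π[g](π[c,g](R)) → 6

|E| = 6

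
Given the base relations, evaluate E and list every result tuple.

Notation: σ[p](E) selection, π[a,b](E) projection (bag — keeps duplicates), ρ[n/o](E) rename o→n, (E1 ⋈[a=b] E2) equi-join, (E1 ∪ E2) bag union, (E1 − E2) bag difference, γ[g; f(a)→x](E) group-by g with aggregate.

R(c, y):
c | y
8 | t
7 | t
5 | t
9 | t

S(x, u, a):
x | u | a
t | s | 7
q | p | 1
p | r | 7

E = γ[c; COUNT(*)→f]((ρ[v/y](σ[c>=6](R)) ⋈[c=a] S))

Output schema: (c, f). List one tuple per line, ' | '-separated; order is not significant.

Per-node cardinality:
  R → 4
  σ[c>=6](R) → 3
  ρ[v/y](σ[c>=6](R)) → 3
  S → 3
  (ρ[v/y](σ[c>=6](R)) ⋈[c=a] S) → 2
  γ[c; COUNT(*)→f]((ρ[v/y](σ[c>=6](R)) ⋈[c=a] S)) → 1

== RESULT ==
c | f
7 | 2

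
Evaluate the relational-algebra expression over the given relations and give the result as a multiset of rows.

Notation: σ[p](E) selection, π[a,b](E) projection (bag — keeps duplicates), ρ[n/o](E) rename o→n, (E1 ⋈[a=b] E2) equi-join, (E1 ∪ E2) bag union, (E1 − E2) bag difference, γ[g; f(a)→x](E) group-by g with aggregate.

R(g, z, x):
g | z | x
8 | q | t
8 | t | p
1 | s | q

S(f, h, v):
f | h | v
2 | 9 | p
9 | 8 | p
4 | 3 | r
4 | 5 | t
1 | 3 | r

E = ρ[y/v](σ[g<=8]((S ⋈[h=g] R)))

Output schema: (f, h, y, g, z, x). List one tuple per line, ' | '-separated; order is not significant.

Stepwise |·|:
  S → 5
  R → 3
  (S ⋈[h=g] R) → 2
  σ[g<=8]((S ⋈[h=g] R)) → 2
  ρ[y/v](σ[g<=8]((S ⋈[h=g] R))) → 2

== RESULT ==
f | h | y | g | z | x
9 | 8 | p | 8 | q | t
9 | 8 | p | 8 | t | p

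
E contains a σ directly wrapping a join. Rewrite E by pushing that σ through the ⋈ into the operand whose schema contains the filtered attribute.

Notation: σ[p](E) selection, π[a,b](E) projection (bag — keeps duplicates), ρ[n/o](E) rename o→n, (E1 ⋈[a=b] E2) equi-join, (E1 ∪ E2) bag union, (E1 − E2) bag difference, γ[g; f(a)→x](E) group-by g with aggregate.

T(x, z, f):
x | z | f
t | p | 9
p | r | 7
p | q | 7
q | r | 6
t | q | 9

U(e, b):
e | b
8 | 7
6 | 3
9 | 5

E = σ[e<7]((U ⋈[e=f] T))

σ filters on e, owned by the left side.
E' = (σ[e<7](U) ⋈[e=f] T)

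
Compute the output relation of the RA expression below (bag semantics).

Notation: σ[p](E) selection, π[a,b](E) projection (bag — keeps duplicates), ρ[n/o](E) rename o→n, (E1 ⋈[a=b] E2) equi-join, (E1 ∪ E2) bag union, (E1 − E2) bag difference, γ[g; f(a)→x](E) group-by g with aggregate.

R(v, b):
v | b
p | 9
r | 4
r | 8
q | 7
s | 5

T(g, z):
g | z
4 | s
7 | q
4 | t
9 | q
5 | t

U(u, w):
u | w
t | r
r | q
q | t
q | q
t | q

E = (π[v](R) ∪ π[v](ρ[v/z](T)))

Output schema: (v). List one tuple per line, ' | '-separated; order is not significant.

Per-node cardinality:
  R → 5
  π[v](R) → 5
  T → 5
  ρ[v/z](T) → 5
  π[v](ρ[v/z](T)) → 5
  (π[v](R) ∪ π[v](ρ[v/z](T))) → 10

== RESULT ==
v
p
q
q
q
r
r
s
s
t
t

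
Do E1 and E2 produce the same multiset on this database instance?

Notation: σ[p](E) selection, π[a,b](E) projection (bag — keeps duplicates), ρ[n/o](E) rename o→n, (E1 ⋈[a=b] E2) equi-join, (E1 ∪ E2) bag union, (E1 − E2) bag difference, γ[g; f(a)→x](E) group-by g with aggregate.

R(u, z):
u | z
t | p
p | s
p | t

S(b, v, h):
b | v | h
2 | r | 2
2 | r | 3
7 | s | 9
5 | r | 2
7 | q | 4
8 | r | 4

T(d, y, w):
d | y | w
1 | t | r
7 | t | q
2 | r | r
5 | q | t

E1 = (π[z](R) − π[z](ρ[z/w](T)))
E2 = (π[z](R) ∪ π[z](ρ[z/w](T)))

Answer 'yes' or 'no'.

E1 stepwise |·|:
  R → 3
  π[z](R) → 3
  T → 4
  ρ[z/w](T) → 4
  π[z](ρ[z/w](T)) → 4
  (π[z](R) − π[z](ρ[z/w](T))) → 2
E2 stepwise |·|:
  R → 3
  π[z](R) → 3
  T → 4
  ρ[z/w](T) → 4
  π[z](ρ[z/w](T)) → 4
  (π[z](R) ∪ π[z](ρ[z/w](T))) → 7

E1 result:
z
p
s
E2 result:
z
p
q
r
r
s
t
t
Witness: ('t',) appears 0× in E1 but 2× in E2.

no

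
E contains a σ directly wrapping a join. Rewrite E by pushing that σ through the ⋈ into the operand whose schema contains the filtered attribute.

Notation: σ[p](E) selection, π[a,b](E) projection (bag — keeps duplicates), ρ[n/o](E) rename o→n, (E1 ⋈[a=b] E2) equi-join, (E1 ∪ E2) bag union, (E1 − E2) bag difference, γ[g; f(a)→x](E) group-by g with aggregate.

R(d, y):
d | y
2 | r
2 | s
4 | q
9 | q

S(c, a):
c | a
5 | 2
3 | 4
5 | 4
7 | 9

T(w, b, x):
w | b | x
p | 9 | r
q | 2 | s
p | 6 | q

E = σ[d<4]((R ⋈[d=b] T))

σ filters on d, owned by the left side.
E' = (σ[d<4](R) ⋈[d=b] T)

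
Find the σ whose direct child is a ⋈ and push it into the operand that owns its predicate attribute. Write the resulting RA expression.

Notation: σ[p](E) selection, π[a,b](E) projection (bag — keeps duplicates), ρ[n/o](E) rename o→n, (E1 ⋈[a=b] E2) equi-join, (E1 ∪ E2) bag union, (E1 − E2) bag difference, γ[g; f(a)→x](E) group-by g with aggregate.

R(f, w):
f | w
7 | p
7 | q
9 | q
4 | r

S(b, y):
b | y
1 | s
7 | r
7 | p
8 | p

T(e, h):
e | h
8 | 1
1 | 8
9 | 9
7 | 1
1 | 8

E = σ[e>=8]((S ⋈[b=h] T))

σ filters on e, owned by the right side.
E' = (S ⋈[b=h] σ[e>=8](T))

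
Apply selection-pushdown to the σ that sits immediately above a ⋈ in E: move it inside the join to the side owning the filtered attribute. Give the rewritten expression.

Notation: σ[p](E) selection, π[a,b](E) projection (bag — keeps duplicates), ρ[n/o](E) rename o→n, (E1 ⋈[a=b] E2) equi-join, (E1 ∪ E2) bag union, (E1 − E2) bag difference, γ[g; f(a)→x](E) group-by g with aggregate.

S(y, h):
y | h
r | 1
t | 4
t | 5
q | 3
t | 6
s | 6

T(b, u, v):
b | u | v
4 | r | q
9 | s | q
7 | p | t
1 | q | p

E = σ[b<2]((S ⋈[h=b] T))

σ filters on b, owned by the right side.
E' = (S ⋈[h=b] σ[b<2](T))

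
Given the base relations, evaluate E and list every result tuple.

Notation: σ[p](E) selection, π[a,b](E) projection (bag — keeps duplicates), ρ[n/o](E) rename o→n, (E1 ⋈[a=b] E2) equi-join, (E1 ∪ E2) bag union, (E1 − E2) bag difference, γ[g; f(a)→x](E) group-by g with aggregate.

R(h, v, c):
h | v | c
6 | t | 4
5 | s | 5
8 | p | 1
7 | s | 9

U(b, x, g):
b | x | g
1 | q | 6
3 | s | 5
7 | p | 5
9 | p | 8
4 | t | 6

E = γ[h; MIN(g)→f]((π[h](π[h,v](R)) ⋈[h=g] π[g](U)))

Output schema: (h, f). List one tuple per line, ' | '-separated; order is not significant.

Per-node cardinality:
  R → 4
  π[h,v](R) → 4
  π[h](π[h,v](R)) → 4
  U → 5
  π[g](U) → 5
  (π[h](π[h,v](R)) ⋈[h=g] π[g](U)) → 5
  γ[h; MIN(g)→f]((π[h](π[h,v](R)) ⋈[h=g] π[g](U))) → 3

== RESULT ==
h | f
5 | 5
6 | 6
8 | 8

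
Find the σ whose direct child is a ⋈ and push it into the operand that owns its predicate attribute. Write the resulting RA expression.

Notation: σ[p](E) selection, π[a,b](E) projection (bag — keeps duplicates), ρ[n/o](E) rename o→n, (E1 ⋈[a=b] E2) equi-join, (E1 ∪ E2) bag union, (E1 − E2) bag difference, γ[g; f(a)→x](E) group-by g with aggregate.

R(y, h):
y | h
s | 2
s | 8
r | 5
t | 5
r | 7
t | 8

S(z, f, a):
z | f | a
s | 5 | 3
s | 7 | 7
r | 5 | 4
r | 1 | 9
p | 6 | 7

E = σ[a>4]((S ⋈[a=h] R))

σ filters on a, owned by the left side.
E' = (σ[a>4](S) ⋈[a=h] R)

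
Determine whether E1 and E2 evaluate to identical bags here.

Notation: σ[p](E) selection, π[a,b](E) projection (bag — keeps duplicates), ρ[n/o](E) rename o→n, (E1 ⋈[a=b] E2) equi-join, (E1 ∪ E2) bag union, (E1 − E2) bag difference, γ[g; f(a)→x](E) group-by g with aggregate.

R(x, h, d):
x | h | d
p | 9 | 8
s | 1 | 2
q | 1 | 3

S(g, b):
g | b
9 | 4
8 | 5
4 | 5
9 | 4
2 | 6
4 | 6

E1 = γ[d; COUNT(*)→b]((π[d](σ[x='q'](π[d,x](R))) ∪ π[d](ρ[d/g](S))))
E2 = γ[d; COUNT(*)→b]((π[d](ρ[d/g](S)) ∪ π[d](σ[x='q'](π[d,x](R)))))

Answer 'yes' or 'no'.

E1 subexpression sizes:
  R → 3
  π[d,x](R) → 3
  σ[x='q'](π[d,x](R)) → 1
  π[d](σ[x='q'](π[d,x](R))) → 1
  S → 6
  ρ[d/g](S) → 6
  π[d](ρ[d/g](S)) → 6
  (π[d](σ[x='q'](π[d,x](R))) ∪ π[d](ρ[d/g](S))) → 7
  γ[d; COUNT(*)→b]((π[d](σ[x='q'](π[d,x](R))) ∪ π[d](ρ[d/g](S)))) → 5
E2 subexpression sizes:
  S → 6
  ρ[d/g](S) → 6
  π[d](ρ[d/g](S)) → 6
  R → 3
  π[d,x](R) → 3
  σ[x='q'](π[d,x](R)) → 1
  π[d](σ[x='q'](π[d,x](R))) → 1
  (π[d](ρ[d/g](S)) ∪ π[d](σ[x='q'](π[d,x](R)))) → 7
  γ[d; COUNT(*)→b]((π[d](ρ[d/g](S)) ∪ π[d](σ[x='q'](π[d,x](R))))) → 5

E1 and E2 produce the same multiset:
d | b
2 | 1
3 | 1
4 | 2
8 | 1
9 | 2

yes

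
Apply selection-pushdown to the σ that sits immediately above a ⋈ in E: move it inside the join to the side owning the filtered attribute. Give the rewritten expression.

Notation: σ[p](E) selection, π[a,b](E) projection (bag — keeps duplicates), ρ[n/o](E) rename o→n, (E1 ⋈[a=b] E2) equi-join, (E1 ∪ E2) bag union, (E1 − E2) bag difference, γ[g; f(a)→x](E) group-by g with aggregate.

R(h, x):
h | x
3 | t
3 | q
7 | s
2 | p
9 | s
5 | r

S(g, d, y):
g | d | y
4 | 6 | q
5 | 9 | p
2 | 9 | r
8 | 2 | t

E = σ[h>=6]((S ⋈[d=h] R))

σ filters on h, owned by the right side.
E' = (S ⋈[d=h] σ[h>=6](R))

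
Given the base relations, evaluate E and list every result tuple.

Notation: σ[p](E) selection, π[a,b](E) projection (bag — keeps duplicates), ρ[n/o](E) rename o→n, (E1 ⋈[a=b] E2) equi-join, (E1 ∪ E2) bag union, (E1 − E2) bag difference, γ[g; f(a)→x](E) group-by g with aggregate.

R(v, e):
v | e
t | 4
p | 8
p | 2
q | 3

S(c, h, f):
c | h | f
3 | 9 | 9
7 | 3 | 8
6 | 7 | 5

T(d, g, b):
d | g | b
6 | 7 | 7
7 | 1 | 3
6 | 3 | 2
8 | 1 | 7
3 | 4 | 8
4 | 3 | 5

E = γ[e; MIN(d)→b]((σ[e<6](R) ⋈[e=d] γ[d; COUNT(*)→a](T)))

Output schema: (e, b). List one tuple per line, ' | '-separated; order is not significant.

Row counts bottom-up:
  R → 4
  σ[e<6](R) → 3
  T → 6
  γ[d; COUNT(*)→a](T) → 5
  (σ[e<6](R) ⋈[e=d] γ[d; COUNT(*)→a](T)) → 2
  γ[e; MIN(d)→b]((σ[e<6](R) ⋈[e=d] γ[d; COUNT(*)→a](T))) → 2

== RESULT ==
e | b
3 | 3
4 | 4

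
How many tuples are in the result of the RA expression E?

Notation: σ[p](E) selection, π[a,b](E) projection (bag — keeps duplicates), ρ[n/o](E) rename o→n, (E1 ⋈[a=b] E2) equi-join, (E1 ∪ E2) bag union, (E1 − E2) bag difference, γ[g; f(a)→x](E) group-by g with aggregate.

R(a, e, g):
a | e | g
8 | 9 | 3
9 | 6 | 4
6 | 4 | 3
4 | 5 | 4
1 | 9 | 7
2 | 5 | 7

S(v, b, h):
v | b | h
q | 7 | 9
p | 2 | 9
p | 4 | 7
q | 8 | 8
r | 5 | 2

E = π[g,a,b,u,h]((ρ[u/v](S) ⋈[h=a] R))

Per-node cardinality:
  S → 5
  ρ[u/v](S) → 5
  R → 6
  (ρ[u/v](S) ⋈[h=a] R) → 4
  π[g,a,b,u,h]((ρ[u/v](S) ⋈[h=a] R)) → 4

|E| = 4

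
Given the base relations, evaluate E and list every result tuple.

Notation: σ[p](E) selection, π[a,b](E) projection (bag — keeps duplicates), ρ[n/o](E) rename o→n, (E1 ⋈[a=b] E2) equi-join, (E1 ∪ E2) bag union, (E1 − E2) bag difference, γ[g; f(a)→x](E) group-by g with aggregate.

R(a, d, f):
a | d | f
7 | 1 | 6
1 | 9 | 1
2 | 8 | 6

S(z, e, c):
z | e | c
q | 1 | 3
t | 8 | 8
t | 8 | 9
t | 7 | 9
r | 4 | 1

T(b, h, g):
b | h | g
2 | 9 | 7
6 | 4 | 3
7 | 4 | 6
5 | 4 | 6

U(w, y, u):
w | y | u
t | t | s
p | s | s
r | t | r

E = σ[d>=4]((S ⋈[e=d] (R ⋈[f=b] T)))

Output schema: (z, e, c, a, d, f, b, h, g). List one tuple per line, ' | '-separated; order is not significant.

Stepwise |·|:
  S → 5
  R → 3
  T → 4
  (R ⋈[f=b] T) → 2
  (S ⋈[e=d] (R ⋈[f=b] T)) → 3
  σ[d>=4]((S ⋈[e=d] (R ⋈[f=b] T))) → 2

== RESULT ==
z | e | c | a | d | f | b | h | g
t | 8 | 8 | 2 | 8 | 6 | 6 | 4 | 3
t | 8 | 9 | 2 | 8 | 6 | 6 | 4 | 3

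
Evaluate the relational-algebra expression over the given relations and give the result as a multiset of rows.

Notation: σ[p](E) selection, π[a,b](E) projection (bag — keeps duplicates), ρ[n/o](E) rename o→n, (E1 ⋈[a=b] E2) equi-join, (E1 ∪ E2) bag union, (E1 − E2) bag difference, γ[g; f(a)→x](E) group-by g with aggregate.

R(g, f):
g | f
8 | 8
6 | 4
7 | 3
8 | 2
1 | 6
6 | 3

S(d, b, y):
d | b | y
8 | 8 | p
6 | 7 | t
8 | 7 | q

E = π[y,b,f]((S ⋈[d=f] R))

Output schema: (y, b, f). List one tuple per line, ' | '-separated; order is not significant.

Subexpression sizes:
  S → 3
  R → 6
  (S ⋈[d=f] R) → 3
  π[y,b,f]((S ⋈[d=f] R)) → 3

== RESULT ==
y | b | f
p | 8 | 8
q | 7 | 8
t | 7 | 6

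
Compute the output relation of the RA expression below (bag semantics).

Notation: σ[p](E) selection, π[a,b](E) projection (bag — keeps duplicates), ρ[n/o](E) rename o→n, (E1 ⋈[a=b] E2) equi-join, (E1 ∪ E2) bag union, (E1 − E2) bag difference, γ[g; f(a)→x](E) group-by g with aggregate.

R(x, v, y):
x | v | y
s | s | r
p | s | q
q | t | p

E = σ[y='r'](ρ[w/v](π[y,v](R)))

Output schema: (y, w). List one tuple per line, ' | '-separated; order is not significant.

Row counts bottom-up:
  R → 3
  π[y,v](R) → 3
  ρ[w/v](π[y,v](R)) → 3
  σ[y='r'](ρ[w/v](π[y,v](R))) → 1

== RESULT ==
y | w
r | s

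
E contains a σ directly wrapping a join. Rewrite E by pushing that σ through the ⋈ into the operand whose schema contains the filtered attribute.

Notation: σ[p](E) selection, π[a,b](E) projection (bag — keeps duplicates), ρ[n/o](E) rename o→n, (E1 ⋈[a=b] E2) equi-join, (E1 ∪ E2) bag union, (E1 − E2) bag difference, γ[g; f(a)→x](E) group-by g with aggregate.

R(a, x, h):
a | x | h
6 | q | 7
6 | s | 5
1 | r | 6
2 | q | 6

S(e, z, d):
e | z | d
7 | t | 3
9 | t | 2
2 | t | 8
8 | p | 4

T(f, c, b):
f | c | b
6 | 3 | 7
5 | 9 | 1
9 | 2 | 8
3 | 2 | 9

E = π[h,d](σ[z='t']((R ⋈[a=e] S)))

σ filters on z, owned by the right side.
E' = π[h,d]((R ⋈[a=e] σ[z='t'](S)))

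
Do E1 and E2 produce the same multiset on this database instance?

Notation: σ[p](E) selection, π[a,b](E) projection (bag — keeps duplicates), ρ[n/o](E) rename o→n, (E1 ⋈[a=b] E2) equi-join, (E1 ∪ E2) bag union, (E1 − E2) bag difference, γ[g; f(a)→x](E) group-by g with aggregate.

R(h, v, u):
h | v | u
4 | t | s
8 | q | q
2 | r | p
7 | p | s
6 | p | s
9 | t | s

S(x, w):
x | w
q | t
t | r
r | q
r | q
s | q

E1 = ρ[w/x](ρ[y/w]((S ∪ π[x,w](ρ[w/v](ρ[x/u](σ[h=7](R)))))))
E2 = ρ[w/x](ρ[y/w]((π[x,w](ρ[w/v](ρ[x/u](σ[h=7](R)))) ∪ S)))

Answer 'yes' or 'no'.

E1 stepwise |·|:
  S → 5
  R → 6
  σ[h=7](R) → 1
  ρ[x/u](σ[h=7](R)) → 1
  ρ[w/v](ρ[x/u](σ[h=7](R))) → 1
  π[x,w](ρ[w/v](ρ[x/u](σ[h=7](R)))) → 1
  (S ∪ π[x,w](ρ[w/v](ρ[x/u](σ[h=7](R))))) → 6
  ρ[y/w]((S ∪ π[x,w](ρ[w/v](ρ[x/u](σ[h=7](R)))))) → 6
  ρ[w/x](ρ[y/w]((S ∪ π[x,w](ρ[w/v](ρ[x/u](σ[h=7](R))))))) → 6
E2 stepwise |·|:
  R → 6
  σ[h=7](R) → 1
  ρ[x/u](σ[h=7](R)) → 1
  ρ[w/v](ρ[x/u](σ[h=7](R))) → 1
  π[x,w](ρ[w/v](ρ[x/u](σ[h=7](R)))) → 1
  S → 5
  (π[x,w](ρ[w/v](ρ[x/u](σ[h=7](R)))) ∪ S) → 6
  ρ[y/w]((π[x,w](ρ[w/v](ρ[x/u](σ[h=7](R)))) ∪ S)) → 6
  ρ[w/x](ρ[y/w]((π[x,w](ρ[w/v](ρ[x/u](σ[h=7](R)))) ∪ S))) → 6

E1 and E2 produce the same multiset:
w | y
q | t
r | q
r | q
s | p
s | q
t | r

yes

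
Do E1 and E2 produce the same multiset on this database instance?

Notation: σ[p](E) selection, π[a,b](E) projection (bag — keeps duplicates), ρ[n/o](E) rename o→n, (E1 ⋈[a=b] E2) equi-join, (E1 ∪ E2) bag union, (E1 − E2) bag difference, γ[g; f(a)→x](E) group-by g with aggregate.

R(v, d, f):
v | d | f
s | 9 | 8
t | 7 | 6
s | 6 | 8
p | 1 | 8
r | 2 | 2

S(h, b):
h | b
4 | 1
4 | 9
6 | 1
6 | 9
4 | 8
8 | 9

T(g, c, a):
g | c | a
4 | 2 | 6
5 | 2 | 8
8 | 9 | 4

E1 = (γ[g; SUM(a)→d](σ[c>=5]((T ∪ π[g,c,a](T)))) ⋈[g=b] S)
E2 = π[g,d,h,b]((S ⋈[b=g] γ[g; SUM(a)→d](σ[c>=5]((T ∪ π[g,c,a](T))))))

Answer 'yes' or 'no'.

E1 row counts bottom-up:
  T → 3
  T → 3
  π[g,c,a](T) → 3
  (T ∪ π[g,c,a](T)) → 6
  σ[c>=5]((T ∪ π[g,c,a](T))) → 2
  γ[g; SUM(a)→d](σ[c>=5]((T ∪ π[g,c,a](T)))) → 1
  S → 6
  (γ[g; SUM(a)→d](σ[c>=5]((T ∪ π[g,c,a](T)))) ⋈[g=b] S) → 1
E2 row counts bottom-up:
  S → 6
  T → 3
  T → 3
  π[g,c,a](T) → 3
  (T ∪ π[g,c,a](T)) → 6
  σ[c>=5]((T ∪ π[g,c,a](T))) → 2
  γ[g; SUM(a)→d](σ[c>=5]((T ∪ π[g,c,a](T)))) → 1
  (S ⋈[b=g] γ[g; SUM(a)→d](σ[c>=5]((T ∪ π[g,c,a](T))))) → 1
  π[g,d,h,b]((S ⋈[b=g] γ[g; SUM(a)→d](σ[c>=5]((T ∪ π[g,c,a](T)))))) → 1

E1 and E2 produce the same multiset:
g | d | h | b
8 | 8 | 4 | 8

yes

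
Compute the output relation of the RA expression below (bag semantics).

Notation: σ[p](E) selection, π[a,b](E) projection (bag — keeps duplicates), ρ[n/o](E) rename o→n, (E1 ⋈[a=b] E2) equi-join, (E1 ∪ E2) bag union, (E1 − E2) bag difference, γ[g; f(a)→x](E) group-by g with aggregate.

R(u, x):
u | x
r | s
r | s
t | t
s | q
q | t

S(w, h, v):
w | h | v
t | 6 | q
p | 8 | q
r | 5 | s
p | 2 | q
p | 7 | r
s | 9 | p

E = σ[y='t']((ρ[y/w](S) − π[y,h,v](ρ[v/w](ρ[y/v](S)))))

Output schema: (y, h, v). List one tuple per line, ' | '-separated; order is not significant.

Row counts bottom-up:
  S → 6
  ρ[y/w](S) → 6
  S → 6
  ρ[y/v](S) → 6
  ρ[v/w](ρ[y/v](S)) → 6
  π[y,h,v](ρ[v/w](ρ[y/v](S))) → 6
  (ρ[y/w](S) − π[y,h,v](ρ[v/w](ρ[y/v](S)))) → 6
  σ[y='t']((ρ[y/w](S) − π[y,h,v](ρ[v/w](ρ[y/v](S))))) → 1

== RESULT ==
y | h | v
t | 6 | q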